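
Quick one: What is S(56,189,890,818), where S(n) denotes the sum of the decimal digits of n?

63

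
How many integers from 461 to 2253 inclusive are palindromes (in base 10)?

67

The integers in [461, 2253] that are palindromes (in base 10): 464, 474, 484, 494, 505, 515, …, 2112, 2222.
67 qualify.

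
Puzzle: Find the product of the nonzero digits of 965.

9×6×5 = 270

270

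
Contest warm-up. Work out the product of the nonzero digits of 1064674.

1×6×4×6×7×4 = 4032

4032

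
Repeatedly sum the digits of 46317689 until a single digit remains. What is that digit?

4+6+3+1+7+6+8+9 = 44
4+4 = 8
(Equivalently, 46317689 mod 9 = 8.)

8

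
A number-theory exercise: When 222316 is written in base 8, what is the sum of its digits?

24

222316 in base 8 is 662154.
Digit sum: 6+6+2+1+5+4 = 24.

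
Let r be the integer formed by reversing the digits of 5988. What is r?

Reversing 5988 gives 8895.

8895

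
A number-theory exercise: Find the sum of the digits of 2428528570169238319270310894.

2+4+2+8+5+2+8+5+7+0+1+6+9+2+3+8+3+1+9+2+7+0+3+1+0+8+9+4 = 119

119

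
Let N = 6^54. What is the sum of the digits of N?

6^54 = 1047532535594334222593508922191671036215296
Sum of its 43 digits: 171.

171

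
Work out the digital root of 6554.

6+5+5+4 = 20
2+0 = 2
(Equivalently, 6554 mod 9 = 2.)

2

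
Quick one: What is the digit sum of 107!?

107! = 12265202031961379393517517010387338887131568154382945052653251412013535324922144249034658613287059061933743916719318560380966506520420000368175349760000000000000000000000000
Sum of its 173 digits: 594.

594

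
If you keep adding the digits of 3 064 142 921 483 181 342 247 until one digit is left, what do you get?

7

3+0+6+4+1+4+2+9+2+1+4+8+3+1+8+1+3+4+2+2+4+7 = 79
7+9 = 16
1+6 = 7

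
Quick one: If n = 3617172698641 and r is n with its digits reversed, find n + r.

5086135415804

Reverse of 3617172698641 is 1468962717163.
3617172698641 + 1468962717163 = 5086135415804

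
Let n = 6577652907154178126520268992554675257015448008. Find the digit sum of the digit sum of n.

10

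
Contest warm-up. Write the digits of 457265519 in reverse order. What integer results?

Reversing 457265519 gives 915562754.

915562754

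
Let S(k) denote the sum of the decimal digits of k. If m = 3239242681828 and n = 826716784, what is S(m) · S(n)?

2842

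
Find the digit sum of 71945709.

42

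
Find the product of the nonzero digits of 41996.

4×1×9×9×6 = 1944

1944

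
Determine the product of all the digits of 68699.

23328

6×8×6×9×9 = 23328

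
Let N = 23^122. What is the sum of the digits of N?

23^122 = 13514375886444401298365211006723146584181658608234936220364093057836205506348376296928523338811258580874372651091869946621719478491908451704343846775724932119505765329
Sum of its 167 digits: 745.

745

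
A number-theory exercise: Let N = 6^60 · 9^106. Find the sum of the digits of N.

693

6^60 · 9^106 = 6898918644945736668347182457876400136605304890688220205692323169773274331584548922874117058481618264982716469742882593584097462105534960008341487616
Sum of its 148 digits: 693.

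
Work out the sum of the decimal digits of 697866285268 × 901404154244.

128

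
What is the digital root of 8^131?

8

The digital root of n equals n mod 9 (or 9 when 9 | n), so we need 8^131 mod 9.
8^131 ≡ 8 (mod 9), so the digital root is 8.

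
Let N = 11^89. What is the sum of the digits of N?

11^89 = 483002055622570383664267456364574754071181656407158782767949026586725305877021836781302416491
Sum of its 93 digits: 410.

410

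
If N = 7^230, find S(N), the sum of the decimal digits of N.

895

7^230 = 235802933314128739901433862588840203373284230693541786697086755961762892511597317576909231049505057266233269911317811979327386400543723929285275537989445572566657893712371538036177584056221743249
Sum of its 195 digits: 895.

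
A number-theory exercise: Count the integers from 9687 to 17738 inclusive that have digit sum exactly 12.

The integers in [9687, 17738] that have digit sum exactly 12: 10029, 10038, 10047, 10056, 10065, 10074, …, 17310, 17400.
332 qualify.

332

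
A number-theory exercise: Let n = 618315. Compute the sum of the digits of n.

6+1+8+3+1+5 = 24

24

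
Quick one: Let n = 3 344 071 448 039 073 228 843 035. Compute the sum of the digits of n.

95

3+3+4+4+0+7+1+4+4+8+0+3+9+0+7+3+2+2+8+8+4+3+0+3+5 = 95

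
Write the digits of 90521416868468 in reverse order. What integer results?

86486861412509

Reversing 90521416868468 gives 86486861412509.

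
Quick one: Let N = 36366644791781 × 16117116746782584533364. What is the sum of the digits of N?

36366644791781 × 16117116746782584533364 = 586125459797907212009016274827481284
Sum of its 36 digits: 162.

162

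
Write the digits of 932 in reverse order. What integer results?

239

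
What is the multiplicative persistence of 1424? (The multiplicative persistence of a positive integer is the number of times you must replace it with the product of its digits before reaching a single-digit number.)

1424 → 32 → 6 (2 steps)

2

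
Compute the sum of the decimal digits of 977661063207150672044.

83

9+7+7+6+6+1+0+6+3+2+0+7+1+5+0+6+7+2+0+4+4 = 83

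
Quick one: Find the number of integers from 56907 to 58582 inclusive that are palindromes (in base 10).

16

The integers in [56907, 58582] that are palindromes (in base 10): 56965, 57075, 57175, 57275, 57375, 57475, …, 58385, 58485.
16 qualify.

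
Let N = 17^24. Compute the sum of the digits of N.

17^24 = 339448671314611904643504117121
Sum of its 30 digits: 109.

109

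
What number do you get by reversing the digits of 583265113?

311562385

Reversing 583265113 gives 311562385.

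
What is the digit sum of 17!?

63

17! = 355687428096000
Sum of its 15 digits: 63.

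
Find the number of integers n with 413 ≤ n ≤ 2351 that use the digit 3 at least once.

The integers in [413, 2351] that use the digit 3 at least once: 413, 423, 430, 431, 432, 433, …, 2350, 2351.
493 qualify.

493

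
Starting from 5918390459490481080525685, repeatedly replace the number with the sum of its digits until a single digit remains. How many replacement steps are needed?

5918390459490481080525685 → 118 → 10 → 1 (3 steps)

3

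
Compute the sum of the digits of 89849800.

8+9+8+4+9+8+0+0 = 46

46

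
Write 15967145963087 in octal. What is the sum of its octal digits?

15967145963087 in base 8 is 350264404027117.
Digit sum: 3+5+0+2+6+4+4+0+4+0+2+7+1+1+7 = 46.

46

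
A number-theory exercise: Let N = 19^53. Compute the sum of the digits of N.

19^53 = 59421122346247241412351458018431280568286198035505372938424006857859
Sum of its 68 digits: 280.

280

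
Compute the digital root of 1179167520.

1+1+7+9+1+6+7+5+2+0 = 39
3+9 = 12
1+2 = 3

3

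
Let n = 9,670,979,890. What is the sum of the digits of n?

64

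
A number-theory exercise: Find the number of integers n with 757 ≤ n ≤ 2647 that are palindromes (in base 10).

41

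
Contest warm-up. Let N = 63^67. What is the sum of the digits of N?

63^67 = 3595976238925354327853618554727387324924728464511435503476858487046256493422284862798108035662894837577506074728473419967
Sum of its 121 digits: 594.

594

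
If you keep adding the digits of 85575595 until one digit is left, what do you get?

4

8+5+5+7+5+5+9+5 = 49
4+9 = 13
1+3 = 4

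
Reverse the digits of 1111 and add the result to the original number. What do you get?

Reverse of 1111 is 1111.
1111 + 1111 = 2222

2222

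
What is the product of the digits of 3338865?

3×3×3×8×8×6×5 = 51840

51840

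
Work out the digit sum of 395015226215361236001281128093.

3+9+5+0+1+5+2+2+6+2+1+5+3+6+1+2+3+6+0+0+1+2+8+1+1+2+8+0+9+3 = 97

97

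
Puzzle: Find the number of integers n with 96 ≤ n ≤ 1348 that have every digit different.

The integers in [96, 1348] that have every digit different: 96, 97, 98, 102, 103, 104, …, 1347, 1348.
783 qualify.

783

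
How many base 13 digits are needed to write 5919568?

5919568 in base 13 is 12C3505, which has 7 digits.

7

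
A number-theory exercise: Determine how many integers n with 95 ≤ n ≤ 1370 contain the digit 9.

321

The integers in [95, 1370] that contain the digit 9: 95, 96, 97, 98, 99, 109, …, 1359, 1369.
321 qualify.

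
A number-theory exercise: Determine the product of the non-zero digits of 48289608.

221184

4×8×2×8×9×6×8 = 221184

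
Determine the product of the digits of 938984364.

4478976

9×3×8×9×8×4×3×6×4 = 4478976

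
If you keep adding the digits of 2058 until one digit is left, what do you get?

2+0+5+8 = 15
1+5 = 6
(Equivalently, 2058 mod 9 = 6.)

6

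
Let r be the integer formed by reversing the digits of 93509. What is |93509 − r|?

Reverse of 93509 is 90539.
|93509 − 90539| = 2970

2970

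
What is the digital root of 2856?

2+8+5+6 = 21
2+1 = 3
(Equivalently, 2856 mod 9 = 3.)

3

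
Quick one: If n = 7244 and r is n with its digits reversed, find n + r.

Reverse of 7244 is 4427.
7244 + 4427 = 11671

11671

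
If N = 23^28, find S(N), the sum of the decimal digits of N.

202

23^28 = 134393854047545109686936775588697536481
Sum of its 39 digits: 202.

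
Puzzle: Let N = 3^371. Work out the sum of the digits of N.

801

3^371 = 1027981978176517631099155826982875536287894430558811184401340558151789530042702738847082175735494628410105715092614925774461618238071836894204719624175087168763213320596107859547
Sum of its 178 digits: 801.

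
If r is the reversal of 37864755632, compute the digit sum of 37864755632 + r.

31

Reversal of 37864755632 is 23655746873; 37864755632 + 23655746873 = 61520502505.
Digit sum of 61520502505: 6+1+5+2+0+5+0+2+5+0+5 = 31.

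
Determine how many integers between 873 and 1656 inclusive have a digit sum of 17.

49

The integers in [873, 1656] that have a digit sum of 17: 881, 890, 908, 917, 926, 935, …, 1646, 1655.
49 qualify.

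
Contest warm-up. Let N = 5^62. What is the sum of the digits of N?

187

5^62 = 21684043449710088680149056017398834228515625
Sum of its 44 digits: 187.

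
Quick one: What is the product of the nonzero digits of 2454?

2×4×5×4 = 160

160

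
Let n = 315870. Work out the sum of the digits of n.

24

3+1+5+8+7+0 = 24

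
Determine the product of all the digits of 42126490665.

4×2×1×2×6×4×9×0×6×6×5 = 0

0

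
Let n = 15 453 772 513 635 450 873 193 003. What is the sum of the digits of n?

1+5+4+5+3+7+7+2+5+1+3+6+3+5+4+5+0+8+7+3+1+9+3+0+0+3 = 100

100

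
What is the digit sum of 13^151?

13^151 = 1604893426900600869122943058339200074042717538173708563561768727328532111168979152929302751034763042774648202612459872374195131739043860481933461034923690640920832323237
Sum of its 169 digits: 697.

697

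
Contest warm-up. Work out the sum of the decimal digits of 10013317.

1+0+0+1+3+3+1+7 = 16

16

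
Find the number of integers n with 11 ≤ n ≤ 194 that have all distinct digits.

The integers in [11, 194] that have all distinct digits: 12, 13, 14, 15, 16, 17, …, 193, 194.
148 qualify.

148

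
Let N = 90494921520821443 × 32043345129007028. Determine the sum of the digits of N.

131

90494921520821443 × 32043345129007028 = 2899760002714087055941249480101404
Sum of its 34 digits: 131.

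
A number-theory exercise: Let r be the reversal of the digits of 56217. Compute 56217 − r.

-15048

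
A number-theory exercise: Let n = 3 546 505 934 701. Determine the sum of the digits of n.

3+5+4+6+5+0+5+9+3+4+7+0+1 = 52

52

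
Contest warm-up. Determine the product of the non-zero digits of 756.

210

7×5×6 = 210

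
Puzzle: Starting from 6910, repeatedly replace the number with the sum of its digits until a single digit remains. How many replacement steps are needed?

6910 → 16 → 7 (2 steps)

2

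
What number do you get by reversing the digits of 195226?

622591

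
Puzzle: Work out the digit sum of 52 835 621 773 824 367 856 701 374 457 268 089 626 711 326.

203

5+2+8+3+5+6+2+1+7+7+3+8+2+4+3+6+7+8+5+6+7+0+1+3+7+4+4+5+7+2+6+8+0+8+9+6+2+6+7+1+1+3+2+6 = 203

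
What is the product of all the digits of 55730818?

0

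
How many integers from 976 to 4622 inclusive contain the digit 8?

The integers in [976, 4622] that contain the digit 8: 978, 980, 981, 982, 983, 984, …, 4608, 4618.
941 qualify.

941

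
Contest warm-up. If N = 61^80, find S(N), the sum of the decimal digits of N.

61^80 = 67048150248558100596250595099567192901843282834897747004898566015101643628899674123278157927314616521434692058424192466018092085148706676340801
Sum of its 143 digits: 634.

634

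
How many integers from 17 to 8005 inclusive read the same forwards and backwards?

168

The integers in [17, 8005] that read the same forwards and backwards: 22, 33, 44, 55, 66, 77, …, 7887, 7997.
168 qualify.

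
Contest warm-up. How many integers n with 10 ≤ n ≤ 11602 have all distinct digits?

The integers in [10, 11602] that have all distinct digits: 10, 12, 13, 14, 15, 16, …, 10986, 10987.
5601 qualify.

5601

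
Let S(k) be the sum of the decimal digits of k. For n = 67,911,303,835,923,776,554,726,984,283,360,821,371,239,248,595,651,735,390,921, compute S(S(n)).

11

First digit sum: 272.
2+7+2 = 11.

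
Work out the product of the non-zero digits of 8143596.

8×1×4×3×5×9×6 = 25920

25920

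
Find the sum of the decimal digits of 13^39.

199

13^39 = 27783742160348572763840067510872319734178277
Sum of its 44 digits: 199.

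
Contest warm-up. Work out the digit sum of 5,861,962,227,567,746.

5+8+6+1+9+6+2+2+2+7+5+6+7+7+4+6 = 83

83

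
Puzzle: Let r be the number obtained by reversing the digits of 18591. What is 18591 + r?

Reverse of 18591 is 19581.
18591 + 19581 = 38172

38172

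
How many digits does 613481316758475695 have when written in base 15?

16

613481316758475695 in base 15 is 16034A6D9EC414B5, which has 16 digits.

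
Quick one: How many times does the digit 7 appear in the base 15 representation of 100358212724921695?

100358212724921695 in base 15 is 3687676509251EA.
The digit 7 appears 2 times.

2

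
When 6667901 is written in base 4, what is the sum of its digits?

6667901 in base 4 is 121123321331.
Digit sum: 1+2+1+1+2+3+3+2+1+3+3+1 = 23.

23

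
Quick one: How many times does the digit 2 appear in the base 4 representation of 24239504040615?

7

24239504040615 in base 4 is 11200232303001302022213.
The digit 2 appears 7 times.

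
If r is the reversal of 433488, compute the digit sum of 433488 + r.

24

Reversal of 433488 is 884334; 433488 + 884334 = 1317822.
Digit sum of 1317822: 1+3+1+7+8+2+2 = 24.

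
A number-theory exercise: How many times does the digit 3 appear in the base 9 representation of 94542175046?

94542175046 in base 9 is 301023702822.
The digit 3 appears 2 times.

2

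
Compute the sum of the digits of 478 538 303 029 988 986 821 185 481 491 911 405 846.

190

4+7+8+5+3+8+3+0+3+0+2+9+9+8+8+9+8+6+8+2+1+1+8+5+4+8+1+4+9+1+9+1+1+4+0+5+8+4+6 = 190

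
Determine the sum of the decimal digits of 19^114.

649

19^114 = 59966749513267825724908973980095118760861324233369594776004538342373439980068510542630407345872422176916353536468350271285969351953224368420622121
Sum of its 146 digits: 649.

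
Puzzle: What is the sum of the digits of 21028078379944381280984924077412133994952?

188

2+1+0+2+8+0+7+8+3+7+9+9+4+4+3+8+1+2+8+0+9+8+4+9+2+4+0+7+7+4+1+2+1+3+3+9+9+4+9+5+2 = 188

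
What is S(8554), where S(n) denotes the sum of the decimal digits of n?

8+5+5+4 = 22

22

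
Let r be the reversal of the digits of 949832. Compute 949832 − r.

710883

Reverse of 949832 is 238949.
949832 − 238949 = 710883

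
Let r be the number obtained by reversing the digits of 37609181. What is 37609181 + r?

55799854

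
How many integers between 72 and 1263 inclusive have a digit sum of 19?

48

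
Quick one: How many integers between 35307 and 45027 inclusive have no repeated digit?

The integers in [35307, 45027] that have no repeated digit: 35401, 35402, 35406, 35407, 35408, 35409, …, 45026, 45027.
2908 qualify.

2908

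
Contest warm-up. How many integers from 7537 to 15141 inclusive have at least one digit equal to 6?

2092

The integers in [7537, 15141] that have at least one digit equal to 6: 7546, 7556, 7560, 7561, 7562, 7563, …, 15126, 15136.
2092 qualify.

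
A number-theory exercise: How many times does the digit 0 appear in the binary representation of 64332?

64332 in base 2 is 1111101101001100.
The digit 0 appears 6 times.

6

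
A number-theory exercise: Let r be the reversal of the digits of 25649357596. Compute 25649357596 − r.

-43926037056

Reverse of 25649357596 is 69575394652.
25649357596 − 69575394652 = -43926037056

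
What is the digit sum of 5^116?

5^116 = 1203706215242022408159986214115579574086313530134617622024961747229099273681640625
Sum of its 82 digits: 322.

322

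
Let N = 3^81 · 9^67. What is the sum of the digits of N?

3^81 · 9^67 = 3811270424278961608888624683228452537867375693412460857051050490522796416341131202683407568805359256907
Sum of its 103 digits: 450.

450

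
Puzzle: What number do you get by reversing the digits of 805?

Reversing 805 gives 508.

508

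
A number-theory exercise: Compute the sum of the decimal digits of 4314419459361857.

74

4+3+1+4+4+1+9+4+5+9+3+6+1+8+5+7 = 74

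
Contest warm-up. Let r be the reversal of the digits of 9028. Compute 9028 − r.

Reverse of 9028 is 8209.
9028 − 8209 = 819

819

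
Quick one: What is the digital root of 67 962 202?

6+7+9+6+2+2+0+2 = 34
3+4 = 7

7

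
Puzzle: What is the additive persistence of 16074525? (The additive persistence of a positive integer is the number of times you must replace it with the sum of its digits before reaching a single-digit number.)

2

16074525 → 30 → 3 (2 steps)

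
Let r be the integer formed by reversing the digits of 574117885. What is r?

Reversing 574117885 gives 588711475.

588711475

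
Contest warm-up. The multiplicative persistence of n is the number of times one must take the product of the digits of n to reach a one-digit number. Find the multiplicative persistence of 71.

71 → 7 (1 step)

1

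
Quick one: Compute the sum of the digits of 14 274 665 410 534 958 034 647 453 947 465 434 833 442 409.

1+4+2+7+4+6+6+5+4+1+0+5+3+4+9+5+8+0+3+4+6+4+7+4+5+3+9+4+7+4+6+5+4+3+4+8+3+3+4+4+2+4+0+9 = 193

193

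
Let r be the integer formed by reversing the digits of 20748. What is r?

Reversing 20748 gives 84702.

84702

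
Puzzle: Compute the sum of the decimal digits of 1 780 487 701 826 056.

1+7+8+0+4+8+7+7+0+1+8+2+6+0+5+6 = 70

70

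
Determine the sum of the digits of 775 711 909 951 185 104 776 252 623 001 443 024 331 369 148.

176

7+7+5+7+1+1+9+0+9+9+5+1+1+8+5+1+0+4+7+7+6+2+5+2+6+2+3+0+0+1+4+4+3+0+2+4+3+3+1+3+6+9+1+4+8 = 176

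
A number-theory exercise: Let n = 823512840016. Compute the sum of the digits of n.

8+2+3+5+1+2+8+4+0+0+1+6 = 40

40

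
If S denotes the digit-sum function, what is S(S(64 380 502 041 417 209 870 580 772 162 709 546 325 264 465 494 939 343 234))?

First digit sum: 234.
2+3+4 = 9.

9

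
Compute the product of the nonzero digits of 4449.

4×4×4×9 = 576

576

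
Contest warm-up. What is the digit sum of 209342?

2+0+9+3+4+2 = 20

20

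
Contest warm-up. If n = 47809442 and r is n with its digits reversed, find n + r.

72300316

Reverse of 47809442 is 24490874.
47809442 + 24490874 = 72300316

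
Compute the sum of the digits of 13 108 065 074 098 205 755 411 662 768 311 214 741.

141

1+3+1+0+8+0+6+5+0+7+4+0+9+8+2+0+5+7+5+5+4+1+1+6+6+2+7+6+8+3+1+1+2+1+4+7+4+1 = 141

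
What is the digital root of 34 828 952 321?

3+4+8+2+8+9+5+2+3+2+1 = 47
4+7 = 11
1+1 = 2

2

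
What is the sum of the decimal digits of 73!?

315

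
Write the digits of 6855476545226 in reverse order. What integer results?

Reversing 6855476545226 gives 6225456745586.

6225456745586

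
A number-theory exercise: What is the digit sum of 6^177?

6^177 = 540469658311477215870617512922851303857732091277002230202683687031652115417976734189532935433464668393263364575944585648774378475053121536
Sum of its 138 digits: 603.

603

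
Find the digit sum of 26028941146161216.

2+6+0+2+8+9+4+1+1+4+6+1+6+1+2+1+6 = 60

60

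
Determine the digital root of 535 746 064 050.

9

5+3+5+7+4+6+0+6+4+0+5+0 = 45
4+5 = 9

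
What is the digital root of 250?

7

2+5+0 = 7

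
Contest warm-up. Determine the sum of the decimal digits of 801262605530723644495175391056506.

130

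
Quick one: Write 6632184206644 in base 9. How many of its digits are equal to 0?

2

6632184206644 in base 9 is 25430738580887.
The digit 0 appears 2 times.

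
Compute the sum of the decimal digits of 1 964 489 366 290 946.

1+9+6+4+4+8+9+3+6+6+2+9+0+9+4+6 = 86

86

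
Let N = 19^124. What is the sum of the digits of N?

19^124 = 367660114530800906465873503171504260443180707390998636651853943725368146367053922960204927445090292119794149642633720479449351258596632418488345388115789415921
Sum of its 159 digits: 703.

703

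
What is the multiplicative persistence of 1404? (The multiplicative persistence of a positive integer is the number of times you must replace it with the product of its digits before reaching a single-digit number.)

1

1404 → 0 (1 step)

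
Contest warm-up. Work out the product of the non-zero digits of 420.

4×2 = 8

8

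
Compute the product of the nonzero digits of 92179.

1134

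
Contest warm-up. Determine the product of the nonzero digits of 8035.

120

8×3×5 = 120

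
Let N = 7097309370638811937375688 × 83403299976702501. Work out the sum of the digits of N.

7097309370638811937375688 × 83403299976702501 = 591939022466850465691377368498201846195688
Sum of its 42 digits: 213.

213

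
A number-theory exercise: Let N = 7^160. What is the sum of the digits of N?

7^160 = 1643184774938171857917000410556544806341837419599523497069764671233207565562287891877564323818254449486910838997871467298047369612896001
Sum of its 136 digits: 655.

655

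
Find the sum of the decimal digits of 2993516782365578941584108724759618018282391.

2+9+9+3+5+1+6+7+8+2+3+6+5+5+7+8+9+4+1+5+8+4+1+0+8+7+2+4+7+5+9+6+1+8+0+1+8+2+8+2+3+9+1 = 209

209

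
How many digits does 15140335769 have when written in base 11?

15140335769 in base 11 is 646A363399, which has 10 digits.

10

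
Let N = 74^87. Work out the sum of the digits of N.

710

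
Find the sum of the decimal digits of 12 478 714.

1+2+4+7+8+7+1+4 = 34

34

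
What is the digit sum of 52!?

279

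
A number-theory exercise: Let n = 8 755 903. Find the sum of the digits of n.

8+7+5+5+9+0+3 = 37

37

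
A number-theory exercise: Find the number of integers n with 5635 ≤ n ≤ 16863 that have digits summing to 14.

The integers in [5635, 16863] that have digits summing to 14: 5702, 5711, 5720, 5801, 5810, 5900, …, 16610, 16700.
552 qualify.

552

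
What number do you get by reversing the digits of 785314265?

562413587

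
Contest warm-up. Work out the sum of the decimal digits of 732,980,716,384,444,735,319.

98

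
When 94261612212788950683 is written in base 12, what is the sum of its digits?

72

94261612212788950683 in base 12 is 365A117125586003423.
Digit sum: 3+6+5+10+1+1+7+1+2+5+5+8+6+0+0+3+4+2+3 = 72.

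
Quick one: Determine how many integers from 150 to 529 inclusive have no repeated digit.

280

The integers in [150, 529] that have no repeated digit: 150, 152, 153, 154, 156, 157, …, 528, 529.
280 qualify.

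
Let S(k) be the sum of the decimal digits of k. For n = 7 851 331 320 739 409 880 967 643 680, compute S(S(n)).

First digit sum: 130.
1+3+0 = 4.

4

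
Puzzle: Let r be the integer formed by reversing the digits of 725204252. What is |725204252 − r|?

472801725

Reverse of 725204252 is 252402527.
|725204252 − 252402527| = 472801725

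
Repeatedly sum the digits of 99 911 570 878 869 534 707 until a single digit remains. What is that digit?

9+9+9+1+1+5+7+0+8+7+8+8+6+9+5+3+4+7+0+7 = 113
1+1+3 = 5
(Equivalently, 99 911 570 878 869 534 707 mod 9 = 5.)

5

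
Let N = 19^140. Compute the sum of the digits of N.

19^140 = 106048403147697709002400795502341051065598354572223761919904573762772051894162180608304317820387660783048225415569663330043609617693344977132933150536845368830613465071178992049201
Sum of its 180 digits: 748.

748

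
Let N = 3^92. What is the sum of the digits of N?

3^92 = 78551672112789411833022577315290546060373041
Sum of its 44 digits: 171.

171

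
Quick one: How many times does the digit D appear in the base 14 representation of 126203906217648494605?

2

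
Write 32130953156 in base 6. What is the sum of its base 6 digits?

32130953156 in base 6 is 22432153500432.
Digit sum: 2+2+4+3+2+1+5+3+5+0+0+4+3+2 = 36.

36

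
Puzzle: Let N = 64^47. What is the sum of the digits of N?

415

64^47 = 7770675568902916283677847627294075626569627356208558085007249638955617140820833992704
Sum of its 85 digits: 415.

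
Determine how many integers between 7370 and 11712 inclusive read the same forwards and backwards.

44

The integers in [7370, 11712] that read the same forwards and backwards: 7447, 7557, 7667, 7777, 7887, 7997, …, 11611, 11711.
44 qualify.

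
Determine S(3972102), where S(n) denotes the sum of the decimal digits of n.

3+9+7+2+1+0+2 = 24

24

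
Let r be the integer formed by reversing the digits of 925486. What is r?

Reversing 925486 gives 684529.

684529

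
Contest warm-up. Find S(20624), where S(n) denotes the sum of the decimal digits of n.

14

2+0+6+2+4 = 14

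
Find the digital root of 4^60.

The digital root of n equals n mod 9 (or 9 when 9 | n), so we need 4^60 mod 9.
4^60 ≡ 1 (mod 9), so the digital root is 1.

1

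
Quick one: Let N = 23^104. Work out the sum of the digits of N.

23^104 = 4165766717332139306998022986739468184033507551039428814620390957457014951099725024917677010084876007043500323032088714918238998592983029995841
Sum of its 142 digits: 637.

637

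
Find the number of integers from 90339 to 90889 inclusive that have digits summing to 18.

The integers in [90339, 90889] that have digits summing to 18: 90342, 90351, 90360, 90405, 90414, 90423, …, 90801, 90810.
23 qualify.

23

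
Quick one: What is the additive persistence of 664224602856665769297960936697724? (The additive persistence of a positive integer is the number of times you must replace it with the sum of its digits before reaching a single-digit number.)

3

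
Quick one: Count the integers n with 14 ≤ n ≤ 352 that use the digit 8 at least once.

The integers in [14, 352] that use the digit 8 at least once: 18, 28, 38, 48, 58, 68, …, 338, 348.
61 qualify.

61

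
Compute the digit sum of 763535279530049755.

85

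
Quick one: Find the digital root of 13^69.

The digital root of n equals n mod 9 (or 9 when 9 | n), so we need 13^69 mod 9.
13^69 ≡ 1 (mod 9), so the digital root is 1.

1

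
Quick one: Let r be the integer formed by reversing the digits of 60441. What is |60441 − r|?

Reverse of 60441 is 14406.
|60441 − 14406| = 46035

46035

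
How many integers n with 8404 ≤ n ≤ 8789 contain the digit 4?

152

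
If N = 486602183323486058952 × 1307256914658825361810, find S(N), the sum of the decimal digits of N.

174

486602183323486058952 × 1307256914658825361810 = 636114068837708508633245245187542389423120
Sum of its 42 digits: 174.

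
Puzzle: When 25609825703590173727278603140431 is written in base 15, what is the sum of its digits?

25609825703590173727278603140431 in base 15 is 6B648AA94B26030DB5AA236CAC1.
Digit sum: 6+11+6+4+8+10+10+9+4+11+2+6+0+3+0+13+11+5+10+10+2+3+6+12+10+12+1 = 185.

185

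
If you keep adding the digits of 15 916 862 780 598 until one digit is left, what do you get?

3

1+5+9+1+6+8+6+2+7+8+0+5+9+8 = 75
7+5 = 12
1+2 = 3
(Equivalently, 15 916 862 780 598 mod 9 = 3.)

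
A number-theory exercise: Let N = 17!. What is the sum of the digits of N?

63

17! = 355687428096000
Sum of its 15 digits: 63.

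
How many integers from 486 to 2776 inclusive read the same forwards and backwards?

69

The integers in [486, 2776] that read the same forwards and backwards: 494, 505, 515, 525, 535, 545, …, 2662, 2772.
69 qualify.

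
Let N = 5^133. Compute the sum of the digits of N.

401

5^133 = 918354961579912115600575419704879435795832466228193376178712270530013483949005603790283203125
Sum of its 93 digits: 401.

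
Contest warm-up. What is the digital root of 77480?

8

7+7+4+8+0 = 26
2+6 = 8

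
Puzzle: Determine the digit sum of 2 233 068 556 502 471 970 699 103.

103

2+2+3+3+0+6+8+5+5+6+5+0+2+4+7+1+9+7+0+6+9+9+1+0+3 = 103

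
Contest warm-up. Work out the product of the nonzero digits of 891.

8×9×1 = 72

72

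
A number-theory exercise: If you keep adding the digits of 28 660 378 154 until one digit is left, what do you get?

2+8+6+6+0+3+7+8+1+5+4 = 50
5+0 = 5

5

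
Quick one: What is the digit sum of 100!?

648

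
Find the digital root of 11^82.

7

The digital root of n equals n mod 9 (or 9 when 9 | n), so we need 11^82 mod 9.
11^82 ≡ 7 (mod 9), so the digital root is 7.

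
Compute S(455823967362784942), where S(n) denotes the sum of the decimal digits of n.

4+5+5+8+2+3+9+6+7+3+6+2+7+8+4+9+4+2 = 94

94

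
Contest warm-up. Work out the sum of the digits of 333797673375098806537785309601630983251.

185

3+3+3+7+9+7+6+7+3+3+7+5+0+9+8+8+0+6+5+3+7+7+8+5+3+0+9+6+0+1+6+3+0+9+8+3+2+5+1 = 185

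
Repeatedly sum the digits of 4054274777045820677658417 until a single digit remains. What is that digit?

9

4+0+5+4+2+7+4+7+7+7+0+4+5+8+2+0+6+7+7+6+5+8+4+1+7 = 117
1+1+7 = 9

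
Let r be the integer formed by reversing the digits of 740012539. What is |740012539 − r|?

Reverse of 740012539 is 935210047.
|740012539 − 935210047| = 195197508

195197508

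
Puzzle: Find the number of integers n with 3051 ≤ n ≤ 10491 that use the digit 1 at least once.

The integers in [3051, 10491] that use the digit 1 at least once: 3051, 3061, 3071, 3081, 3091, 3100, …, 10490, 10491.
2375 qualify.

2375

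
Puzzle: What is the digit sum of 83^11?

104

83^11 = 1287831418538085836267
Sum of its 22 digits: 104.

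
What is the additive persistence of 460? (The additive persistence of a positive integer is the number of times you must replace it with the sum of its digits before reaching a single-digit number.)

2

460 → 10 → 1 (2 steps)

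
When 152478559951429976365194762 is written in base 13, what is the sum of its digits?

152478559951429976365194762 in base 13 is 386212583661C429BB265256.
Digit sum: 3+8+6+2+1+2+5+8+3+6+6+1+12+4+2+9+11+11+2+6+5+2+5+6 = 126.

126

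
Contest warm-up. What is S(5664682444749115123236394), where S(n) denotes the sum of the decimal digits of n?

5+6+6+4+6+8+2+4+4+4+7+4+9+1+1+5+1+2+3+2+3+6+3+9+4 = 109

109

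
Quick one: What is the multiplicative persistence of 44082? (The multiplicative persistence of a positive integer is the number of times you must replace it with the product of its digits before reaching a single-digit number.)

1

44082 → 0 (1 step)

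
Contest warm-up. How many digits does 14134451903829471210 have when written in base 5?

14134451903829471210 in base 5 is 1422032021334443020321034320, which has 28 digits.

28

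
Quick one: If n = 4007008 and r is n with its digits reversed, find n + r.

Reverse of 4007008 is 8007004.
4007008 + 8007004 = 12014012

12014012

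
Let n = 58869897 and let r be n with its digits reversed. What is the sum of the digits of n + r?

48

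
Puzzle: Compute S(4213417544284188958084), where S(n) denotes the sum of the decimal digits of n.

4+2+1+3+4+1+7+5+4+4+2+8+4+1+8+8+9+5+8+0+8+4 = 100

100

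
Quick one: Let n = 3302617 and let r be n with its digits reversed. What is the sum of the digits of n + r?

Reversal of 3302617 is 7162033; 3302617 + 7162033 = 10464650.
Digit sum of 10464650: 1+0+4+6+4+6+5+0 = 26.

26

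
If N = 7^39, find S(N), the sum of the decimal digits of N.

7^39 = 909543680129861140820205019889143
Sum of its 33 digits: 136.

136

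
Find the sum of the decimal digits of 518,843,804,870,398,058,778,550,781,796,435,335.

182

5+1+8+8+4+3+8+0+4+8+7+0+3+9+8+0+5+8+7+7+8+5+5+0+7+8+1+7+9+6+4+3+5+3+3+5 = 182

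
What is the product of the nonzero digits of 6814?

192

6×8×1×4 = 192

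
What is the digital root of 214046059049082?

9

2+1+4+0+4+6+0+5+9+0+4+9+0+8+2 = 54
5+4 = 9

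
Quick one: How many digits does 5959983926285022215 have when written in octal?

21

5959983926285022215 in base 8 is 512660734667120332007, which has 21 digits.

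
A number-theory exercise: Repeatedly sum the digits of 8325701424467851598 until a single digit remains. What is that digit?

8

8+3+2+5+7+0+1+4+2+4+4+6+7+8+5+1+5+9+8 = 89
8+9 = 17
1+7 = 8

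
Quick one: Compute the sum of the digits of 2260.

2+2+6+0 = 10

10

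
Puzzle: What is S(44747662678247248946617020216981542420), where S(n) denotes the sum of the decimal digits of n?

167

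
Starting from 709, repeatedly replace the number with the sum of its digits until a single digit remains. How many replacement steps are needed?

2

709 → 16 → 7 (2 steps)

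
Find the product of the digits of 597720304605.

0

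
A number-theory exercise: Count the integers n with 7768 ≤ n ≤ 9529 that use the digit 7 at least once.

The integers in [7768, 9529] that use the digit 7 at least once: 7768, 7769, 7770, 7771, 7772, 7773, …, 9517, 9527.
601 qualify.

601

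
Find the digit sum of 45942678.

4+5+9+4+2+6+7+8 = 45

45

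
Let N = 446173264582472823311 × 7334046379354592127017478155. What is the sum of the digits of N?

446173264582472823311 × 7334046379354592127017478155 = 3272255415675903283576577431681771142786117271205
Sum of its 49 digits: 208.

208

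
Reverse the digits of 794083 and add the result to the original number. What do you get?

Reverse of 794083 is 380497.
794083 + 380497 = 1174580

1174580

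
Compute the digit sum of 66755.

29

6+6+7+5+5 = 29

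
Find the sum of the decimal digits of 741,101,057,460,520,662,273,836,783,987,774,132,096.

167

7+4+1+1+0+1+0+5+7+4+6+0+5+2+0+6+6+2+2+7+3+8+3+6+7+8+3+9+8+7+7+7+4+1+3+2+0+9+6 = 167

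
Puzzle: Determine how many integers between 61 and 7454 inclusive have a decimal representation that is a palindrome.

159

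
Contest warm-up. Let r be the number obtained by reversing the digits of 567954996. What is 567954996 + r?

1267414761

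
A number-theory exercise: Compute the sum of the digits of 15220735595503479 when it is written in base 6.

15220735595503479 in base 6 is 405511445222545205143.
Digit sum: 4+0+5+5+1+1+4+4+5+2+2+2+5+4+5+2+0+5+1+4+3 = 64.

64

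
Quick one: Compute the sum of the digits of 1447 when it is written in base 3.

1447 in base 3 is 1222121.
Digit sum: 1+2+2+2+1+2+1 = 11.

11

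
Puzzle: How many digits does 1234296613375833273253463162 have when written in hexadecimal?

1234296613375833273253463162 in base 16 is 3FCFC797C5574CA387F847A, which has 23 digits.

23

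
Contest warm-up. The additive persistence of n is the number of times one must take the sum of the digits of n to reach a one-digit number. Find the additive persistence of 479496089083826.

3

479496089083826 → 83 → 11 → 2 (3 steps)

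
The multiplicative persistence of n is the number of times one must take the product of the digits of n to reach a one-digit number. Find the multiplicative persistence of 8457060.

8457060 → 0 (1 step)

1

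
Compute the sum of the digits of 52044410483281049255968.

5+2+0+4+4+4+1+0+4+8+3+2+8+1+0+4+9+2+5+5+9+6+8 = 94

94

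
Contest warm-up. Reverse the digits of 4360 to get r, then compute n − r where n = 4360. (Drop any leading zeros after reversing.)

Reverse of 4360 is 634.
4360 − 634 = 3726

3726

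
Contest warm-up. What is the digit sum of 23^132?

23^132 = 559853444205256635038100588781766472299607450896116455907997413610043321320649050722672985771503413338123172793785354887420997040443053745840717914418241953209814924365524375775521
Sum of its 180 digits: 784.

784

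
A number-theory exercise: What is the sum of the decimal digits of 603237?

6+0+3+2+3+7 = 21

21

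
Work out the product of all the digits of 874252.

8×7×4×2×5×2 = 4480

4480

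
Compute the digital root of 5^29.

The digital root of n equals n mod 9 (or 9 when 9 | n), so we need 5^29 mod 9.
5^29 ≡ 2 (mod 9), so the digital root is 2.

2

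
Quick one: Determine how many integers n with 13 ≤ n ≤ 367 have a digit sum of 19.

3

The integers in [13, 367] that have a digit sum of 19: 199, 289, 298.
3 qualify.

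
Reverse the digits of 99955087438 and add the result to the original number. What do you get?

Reverse of 99955087438 is 83478055999.
99955087438 + 83478055999 = 183433143437

183433143437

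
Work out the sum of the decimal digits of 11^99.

11^99 = 12527829399838427440107579247354215251149392000034969484678615956504532008683916069945559954314411495091
Sum of its 104 digits: 467.

467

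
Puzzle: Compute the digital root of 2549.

2+5+4+9 = 20
2+0 = 2

2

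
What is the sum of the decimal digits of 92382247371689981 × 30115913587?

155

92382247371689981 × 30115913587 = 2782175778818673337949671847
Sum of its 28 digits: 155.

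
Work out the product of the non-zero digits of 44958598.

2073600

4×4×9×5×8×5×9×8 = 2073600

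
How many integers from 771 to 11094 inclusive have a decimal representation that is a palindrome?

The integers in [771, 11094] that have a decimal representation that is a palindrome: 777, 787, 797, 808, 818, 828, …, 10901, 11011.
124 qualify.

124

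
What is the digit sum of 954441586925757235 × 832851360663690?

156

954441586925757235 × 832851360663690 = 794907974345128469026345419297150
Sum of its 33 digits: 156.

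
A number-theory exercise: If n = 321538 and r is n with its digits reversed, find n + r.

1156661

Reverse of 321538 is 835123.
321538 + 835123 = 1156661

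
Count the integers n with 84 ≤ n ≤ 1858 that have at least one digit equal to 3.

501

The integers in [84, 1858] that have at least one digit equal to 3: 93, 103, 113, 123, 130, 131, …, 1843, 1853.
501 qualify.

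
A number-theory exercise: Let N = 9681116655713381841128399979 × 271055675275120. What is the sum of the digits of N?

9681116655713381841128399979 × 271055675275120 = 2624121612531602135799666830109076227222480
Sum of its 43 digits: 159.

159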